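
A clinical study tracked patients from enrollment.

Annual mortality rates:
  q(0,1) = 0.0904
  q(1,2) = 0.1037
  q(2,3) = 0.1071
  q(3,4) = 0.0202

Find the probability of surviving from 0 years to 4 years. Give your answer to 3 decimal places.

0.713

The overall survival probability is (1 − 0.0904) × (1 − 0.1037) × (1 − 0.1071) × (1 − 0.0202).
= 0.9096 × 0.8963 × 0.8929 × 0.9798 = 0.713254.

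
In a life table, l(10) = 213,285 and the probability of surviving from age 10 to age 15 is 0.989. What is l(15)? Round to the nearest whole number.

l(15) = l(10) × p = 213,285 × 0.989 = 210939.

210939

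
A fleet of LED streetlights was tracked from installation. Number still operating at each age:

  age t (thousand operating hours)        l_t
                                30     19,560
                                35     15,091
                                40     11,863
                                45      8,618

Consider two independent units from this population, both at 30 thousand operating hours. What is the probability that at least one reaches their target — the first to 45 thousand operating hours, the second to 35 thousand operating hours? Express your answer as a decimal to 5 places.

p₁ = l_45/l_30 = 8,618/19,560 = 0.440593; p₂ = l_35/l_30 = 15,091/19,560 = 0.771524.
P(at least one) = 1 − (1−p₁)(1−p₂) = 1 − 0.559407 × 0.228476 = 0.872189.

0.87219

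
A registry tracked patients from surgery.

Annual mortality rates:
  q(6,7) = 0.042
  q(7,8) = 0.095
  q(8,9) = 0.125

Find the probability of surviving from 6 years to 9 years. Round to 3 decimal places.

Chaining the interval survival probabilities: (1 − 0.042) × (1 − 0.095) × (1 − 0.125).
= 0.958 × 0.905 × 0.875 = 0.758616.

0.759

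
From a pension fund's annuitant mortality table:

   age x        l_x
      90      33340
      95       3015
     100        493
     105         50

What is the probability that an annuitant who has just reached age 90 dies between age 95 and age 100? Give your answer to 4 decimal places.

0.0756

We want 5|5q90 = (l_95 − l_100)/l_90.
This is the probability of reaching 95 but not 100, conditional on being alive at 90: (l_95 − l_100) / l_90.
= (3015 − 493) / 33340 = 2522 / 33340 = 0.075645.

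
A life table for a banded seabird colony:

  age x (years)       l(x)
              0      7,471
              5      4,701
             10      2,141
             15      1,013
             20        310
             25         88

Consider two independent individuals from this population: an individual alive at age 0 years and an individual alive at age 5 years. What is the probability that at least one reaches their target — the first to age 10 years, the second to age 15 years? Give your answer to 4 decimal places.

p₁ = l(10)/l(0) = 2,141/7,471 = 0.286575; p₂ = l(15)/l(5) = 1,013/4,701 = 0.215486.
P(at least one) = 1 − (1−p₁)(1−p₂) = 1 − 0.713425 × 0.784514 = 0.440308.

0.4403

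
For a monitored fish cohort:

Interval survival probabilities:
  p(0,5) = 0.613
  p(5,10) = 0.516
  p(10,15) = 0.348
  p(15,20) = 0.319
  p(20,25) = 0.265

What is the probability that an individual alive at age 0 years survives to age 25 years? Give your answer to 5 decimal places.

0.00931

The overall survival probability is 0.613 × 0.516 × 0.348 × 0.319 × 0.265.
= 0.009305.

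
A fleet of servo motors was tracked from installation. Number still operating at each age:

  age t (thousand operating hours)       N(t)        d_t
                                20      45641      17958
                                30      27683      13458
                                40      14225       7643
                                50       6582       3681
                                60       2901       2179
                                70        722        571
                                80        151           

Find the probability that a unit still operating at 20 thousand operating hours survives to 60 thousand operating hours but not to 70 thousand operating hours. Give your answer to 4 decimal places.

This is the probability of reaching 60 but not 70, conditional on being operational at 20: (N(60) − N(70)) / N(20).
= (2901 − 722) / 45641 = 2179 / 45641 = 0.047742.

0.0477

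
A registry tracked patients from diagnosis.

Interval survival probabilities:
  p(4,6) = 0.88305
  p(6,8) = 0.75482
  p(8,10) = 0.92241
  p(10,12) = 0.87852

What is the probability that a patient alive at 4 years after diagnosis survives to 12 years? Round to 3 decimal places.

0.540

The overall survival probability is 0.88305 × 0.75482 × 0.92241 × 0.87852.
= 0.540138.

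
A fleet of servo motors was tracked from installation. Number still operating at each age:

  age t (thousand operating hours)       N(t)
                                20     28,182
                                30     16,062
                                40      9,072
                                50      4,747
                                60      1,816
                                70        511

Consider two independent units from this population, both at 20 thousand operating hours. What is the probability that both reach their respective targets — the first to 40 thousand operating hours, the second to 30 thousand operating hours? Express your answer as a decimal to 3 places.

0.183

p₁ = N(40)/N(20) = 9,072/28,182 = 0.321908; p₂ = N(30)/N(20) = 16,062/28,182 = 0.569938.
P(both) = p₁ × p₂ = 0.321908 × 0.569938 = 0.183468.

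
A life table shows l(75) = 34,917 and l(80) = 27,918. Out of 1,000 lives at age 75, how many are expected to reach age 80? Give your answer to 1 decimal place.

799.6

The relevant probability is 27,918/34,917 = 0.799553.
Expected number = 1,000 × 0.799553 = 799.6.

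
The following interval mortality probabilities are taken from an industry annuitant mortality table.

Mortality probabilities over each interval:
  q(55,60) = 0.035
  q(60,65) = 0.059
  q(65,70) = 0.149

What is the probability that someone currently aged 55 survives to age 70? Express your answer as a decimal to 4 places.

0.7728

Survival from 55 to 70 is the product of surviving each interval: (1 − 0.035) × (1 − 0.059) × (1 − 0.149).
= 0.965 × 0.941 × 0.851 = 0.772763.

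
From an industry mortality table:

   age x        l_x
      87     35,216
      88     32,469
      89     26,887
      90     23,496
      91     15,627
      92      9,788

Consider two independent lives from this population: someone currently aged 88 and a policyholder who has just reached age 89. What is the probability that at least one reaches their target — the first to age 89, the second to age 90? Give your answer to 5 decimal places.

0.97832

p₁ = l_89/l_88 = 26,887/32,469 = 0.828082; p₂ = l_90/l_89 = 23,496/26,887 = 0.873880.
P(at least one) = 1 − (1−p₁)(1−p₂) = 1 − 0.171918 × 0.126120 = 0.978318.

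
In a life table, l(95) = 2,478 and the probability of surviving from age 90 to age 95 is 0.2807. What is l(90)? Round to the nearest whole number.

l(90) = l(95) / p = 2,478 / 0.2807 = 8828.

8828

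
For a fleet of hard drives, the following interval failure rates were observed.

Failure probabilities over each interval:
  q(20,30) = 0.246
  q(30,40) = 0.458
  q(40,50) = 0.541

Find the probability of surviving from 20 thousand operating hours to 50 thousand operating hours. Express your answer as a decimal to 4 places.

0.1876

Survival from 20 to 50 is the product of surviving each interval: (1 − 0.246) × (1 − 0.458) × (1 − 0.541).
= 0.754 × 0.542 × 0.459 = 0.187579.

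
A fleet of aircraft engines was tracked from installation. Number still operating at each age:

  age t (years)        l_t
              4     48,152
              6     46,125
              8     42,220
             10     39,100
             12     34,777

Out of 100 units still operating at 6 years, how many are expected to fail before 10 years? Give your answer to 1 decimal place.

The relevant probability is 1 − 39,100/46,125 = 0.152304.
Expected number = 100 × 0.152304 = 15.2.

15.2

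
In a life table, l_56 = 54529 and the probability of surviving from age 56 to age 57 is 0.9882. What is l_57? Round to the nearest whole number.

l_57 = l_56 × p = 54529 × 0.9882 = 53886.

53886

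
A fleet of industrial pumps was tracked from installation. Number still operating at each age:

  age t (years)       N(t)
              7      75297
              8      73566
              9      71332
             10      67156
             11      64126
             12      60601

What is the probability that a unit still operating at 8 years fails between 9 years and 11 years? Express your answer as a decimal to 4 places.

This is the probability of reaching 9 but not 11, conditional on being operational at 8: (N(9) − N(11)) / N(8).
= (71332 − 64126) / 73566 = 7206 / 73566 = 0.097953.

0.0980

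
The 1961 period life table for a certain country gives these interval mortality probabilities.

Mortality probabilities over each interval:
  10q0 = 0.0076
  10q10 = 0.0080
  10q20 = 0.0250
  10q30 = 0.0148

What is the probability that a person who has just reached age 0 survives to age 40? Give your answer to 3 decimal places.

0.946

Survival from 0 to 40 is the product of surviving each interval: (1 − 0.0076) × (1 − 0.0080) × (1 − 0.0250) × (1 − 0.0148).
= 0.9924 × 0.9920 × 0.9750 × 0.9852 = 0.945644.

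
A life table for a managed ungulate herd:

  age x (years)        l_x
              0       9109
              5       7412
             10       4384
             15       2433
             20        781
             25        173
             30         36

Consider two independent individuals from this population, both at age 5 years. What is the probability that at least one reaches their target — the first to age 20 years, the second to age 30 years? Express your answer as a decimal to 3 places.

0.110

p₁ = l_20/l_5 = 781/7412 = 0.105370; p₂ = l_30/l_5 = 36/7412 = 0.004857.
P(at least one) = 1 − (1−p₁)(1−p₂) = 1 − 0.894630 × 0.995143 = 0.109715.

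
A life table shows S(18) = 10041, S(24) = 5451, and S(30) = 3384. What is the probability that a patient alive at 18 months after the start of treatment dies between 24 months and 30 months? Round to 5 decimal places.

0.20586

This is the probability of reaching 24 but not 30, conditional on being alive at 18: (S(24) − S(30)) / S(18).
= (5451 − 3384) / 10041 = 2067 / 10041 = 0.205856.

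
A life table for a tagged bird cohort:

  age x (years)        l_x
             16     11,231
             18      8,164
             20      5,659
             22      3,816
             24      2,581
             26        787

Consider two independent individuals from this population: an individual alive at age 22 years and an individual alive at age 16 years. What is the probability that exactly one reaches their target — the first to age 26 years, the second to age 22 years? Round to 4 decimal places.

0.4059

p₁ = l_26/l_22 = 787/3,816 = 0.206237; p₂ = l_22/l_16 = 3,816/11,231 = 0.339774.
P(exactly one) = p₁(1−p₂) + (1−p₁)p₂ = 0.136163 + 0.269700 = 0.405863.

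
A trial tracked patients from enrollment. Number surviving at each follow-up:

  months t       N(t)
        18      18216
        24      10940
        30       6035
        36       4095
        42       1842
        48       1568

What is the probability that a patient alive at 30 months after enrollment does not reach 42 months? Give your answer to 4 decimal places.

P(die before 42 | alive at 30) = 1 − N(42)/N(30) = 1 − 1842/6035 = (4193)/6035 = 0.694780.

0.6948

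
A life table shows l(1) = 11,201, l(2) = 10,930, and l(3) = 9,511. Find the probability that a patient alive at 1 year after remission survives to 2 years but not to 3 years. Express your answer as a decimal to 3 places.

0.127

This is the probability of reaching 2 but not 3, conditional on being alive at 1: (l(2) − l(3)) / l(1).
= (10,930 − 9,511) / 11,201 = 1,419 / 11,201 = 0.126685.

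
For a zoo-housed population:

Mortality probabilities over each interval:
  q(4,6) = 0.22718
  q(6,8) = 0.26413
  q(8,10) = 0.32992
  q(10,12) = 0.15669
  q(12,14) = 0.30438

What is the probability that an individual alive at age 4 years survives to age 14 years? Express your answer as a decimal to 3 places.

P(survive 4→14) = (1 − 0.22718) × (1 − 0.26413) × (1 − 0.32992) × (1 − 0.15669) × (1 − 0.30438).
= 0.77282 × 0.73587 × 0.67008 × 0.84331 × 0.69562 = 0.223545.

0.224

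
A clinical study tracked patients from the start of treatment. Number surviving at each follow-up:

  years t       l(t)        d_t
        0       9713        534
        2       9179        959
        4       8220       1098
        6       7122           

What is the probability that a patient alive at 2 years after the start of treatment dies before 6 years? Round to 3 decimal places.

P(die before 6 | alive at 2) = 1 − l(6)/l(2) = 1 − 7122/9179 = (2057)/9179 = 0.224098.

0.224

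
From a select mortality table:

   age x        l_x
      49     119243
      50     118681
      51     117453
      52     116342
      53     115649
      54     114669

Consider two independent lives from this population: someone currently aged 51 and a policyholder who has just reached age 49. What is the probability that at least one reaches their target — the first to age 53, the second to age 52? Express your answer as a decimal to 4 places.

p₁ = l_53/l_51 = 115649/117453 = 0.984641; p₂ = l_52/l_49 = 116342/119243 = 0.975672.
P(at least one) = 1 − (1−p₁)(1−p₂) = 1 − 0.015359 × 0.024328 = 0.999626.

0.9996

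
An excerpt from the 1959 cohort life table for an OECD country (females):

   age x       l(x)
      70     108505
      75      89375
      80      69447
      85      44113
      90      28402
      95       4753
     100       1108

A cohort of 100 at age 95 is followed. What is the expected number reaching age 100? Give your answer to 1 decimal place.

The relevant probability is 1108/4753 = 0.233116.
Expected number = 100 × 0.233116 = 23.3.

23.3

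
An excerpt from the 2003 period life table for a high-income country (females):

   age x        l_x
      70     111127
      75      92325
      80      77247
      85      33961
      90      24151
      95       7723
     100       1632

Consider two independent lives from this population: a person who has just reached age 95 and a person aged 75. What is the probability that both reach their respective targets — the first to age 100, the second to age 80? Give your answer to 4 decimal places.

0.1768

p₁ = l_100/l_95 = 1632/7723 = 0.211317; p₂ = l_80/l_75 = 77247/92325 = 0.836686.
P(both) = p₁ × p₂ = 0.211317 × 0.836686 = 0.176806.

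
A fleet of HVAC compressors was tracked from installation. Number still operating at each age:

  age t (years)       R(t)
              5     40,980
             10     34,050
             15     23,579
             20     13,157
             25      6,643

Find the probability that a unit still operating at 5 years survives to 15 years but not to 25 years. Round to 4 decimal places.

This is the probability of reaching 15 but not 25, conditional on being operational at 5: (R(15) − R(25)) / R(5).
= (23,579 − 6,643) / 40,980 = 16,936 / 40,980 = 0.413275.

0.4133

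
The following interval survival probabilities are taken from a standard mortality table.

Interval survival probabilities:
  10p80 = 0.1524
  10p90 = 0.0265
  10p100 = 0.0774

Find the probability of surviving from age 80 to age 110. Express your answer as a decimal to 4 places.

Chaining the interval survival probabilities: 0.1524 × 0.0265 × 0.0774.
= 0.000313.

0.0003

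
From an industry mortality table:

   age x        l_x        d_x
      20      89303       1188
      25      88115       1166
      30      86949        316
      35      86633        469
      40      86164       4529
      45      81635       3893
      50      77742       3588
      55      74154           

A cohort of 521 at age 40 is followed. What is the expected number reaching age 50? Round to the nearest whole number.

The relevant probability is 77742/86164 = 0.902256.
Expected number = 521 × 0.902256 = 470.

470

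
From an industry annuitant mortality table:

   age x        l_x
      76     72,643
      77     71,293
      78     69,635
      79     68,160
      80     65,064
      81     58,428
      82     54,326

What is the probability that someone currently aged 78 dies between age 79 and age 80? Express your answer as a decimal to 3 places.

0.044

We want 1|1q78 = (l_79 − l_80)/l_78.
This is the probability of reaching 79 but not 80, conditional on being alive at 78: (l_79 − l_80) / l_78.
= (68,160 − 65,064) / 69,635 = 3,096 / 69,635 = 0.044460.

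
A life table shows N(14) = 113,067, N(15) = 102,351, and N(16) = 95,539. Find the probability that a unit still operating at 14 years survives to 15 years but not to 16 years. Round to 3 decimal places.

This is the probability of reaching 15 but not 16, conditional on being operational at 14: (N(15) − N(16)) / N(14).
= (102,351 − 95,539) / 113,067 = 6,812 / 113,067 = 0.060247.

0.060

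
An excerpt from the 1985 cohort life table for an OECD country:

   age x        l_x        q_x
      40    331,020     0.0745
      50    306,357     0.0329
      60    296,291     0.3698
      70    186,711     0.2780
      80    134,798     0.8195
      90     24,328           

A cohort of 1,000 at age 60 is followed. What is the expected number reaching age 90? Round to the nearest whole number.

82

The relevant probability is 24,328/296,291 = 0.082108.
Expected number = 1,000 × 0.082108 = 82.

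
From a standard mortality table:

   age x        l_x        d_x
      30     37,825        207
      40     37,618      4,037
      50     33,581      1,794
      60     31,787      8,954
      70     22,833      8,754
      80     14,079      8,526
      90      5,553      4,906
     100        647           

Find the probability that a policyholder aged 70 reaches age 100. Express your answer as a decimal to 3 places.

We want 30p70 = l_100/l_70.
The conditional survival probability is l_100/l_70 = 647/22,833 = 0.028336.

0.028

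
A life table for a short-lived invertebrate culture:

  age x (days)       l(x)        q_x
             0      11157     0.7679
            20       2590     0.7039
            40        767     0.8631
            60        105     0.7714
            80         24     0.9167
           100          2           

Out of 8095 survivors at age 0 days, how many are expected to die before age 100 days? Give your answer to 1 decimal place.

The relevant probability is 1 − 2/11157 = 0.999821.
Expected number = 8095 × 0.999821 = 8093.5.

8093.5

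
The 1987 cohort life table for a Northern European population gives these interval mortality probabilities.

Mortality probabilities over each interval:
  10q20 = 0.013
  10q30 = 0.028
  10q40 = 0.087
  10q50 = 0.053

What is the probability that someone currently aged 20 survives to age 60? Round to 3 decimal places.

0.829

Chaining the interval survival probabilities: (1 − 0.013) × (1 − 0.028) × (1 − 0.087) × (1 − 0.053).
= 0.987 × 0.972 × 0.913 × 0.947 = 0.829477.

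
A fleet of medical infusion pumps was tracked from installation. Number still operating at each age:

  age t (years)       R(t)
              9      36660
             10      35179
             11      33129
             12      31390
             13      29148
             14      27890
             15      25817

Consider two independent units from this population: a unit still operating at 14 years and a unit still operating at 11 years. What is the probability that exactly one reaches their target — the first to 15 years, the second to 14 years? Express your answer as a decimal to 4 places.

0.2090

p₁ = R(15)/R(14) = 25817/27890 = 0.925672; p₂ = R(14)/R(11) = 27890/33129 = 0.841861.
P(exactly one) = p₁(1−p₂) + (1−p₁)p₂ = 0.146385 + 0.062574 = 0.208959.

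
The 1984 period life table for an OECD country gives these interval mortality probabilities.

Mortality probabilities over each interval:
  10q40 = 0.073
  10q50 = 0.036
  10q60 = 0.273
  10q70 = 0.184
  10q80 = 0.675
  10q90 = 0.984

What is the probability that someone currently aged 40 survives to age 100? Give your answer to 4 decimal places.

Survival from 40 to 100 is the product of surviving each interval: (1 − 0.073) × (1 − 0.036) × (1 − 0.273) × (1 − 0.184) × (1 − 0.675) × (1 − 0.984).
= 0.927 × 0.964 × 0.727 × 0.816 × 0.325 × 0.016 = 0.002757.

0.0028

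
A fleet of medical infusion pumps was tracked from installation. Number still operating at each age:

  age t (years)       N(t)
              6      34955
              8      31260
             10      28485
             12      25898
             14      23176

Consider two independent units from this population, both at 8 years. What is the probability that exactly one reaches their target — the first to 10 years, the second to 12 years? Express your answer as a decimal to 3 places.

p₁ = N(10)/N(8) = 28485/31260 = 0.911228; p₂ = N(12)/N(8) = 25898/31260 = 0.828471.
P(exactly one) = p₁(1−p₂) + (1−p₁)p₂ = 0.156302 + 0.073545 = 0.229847.

0.230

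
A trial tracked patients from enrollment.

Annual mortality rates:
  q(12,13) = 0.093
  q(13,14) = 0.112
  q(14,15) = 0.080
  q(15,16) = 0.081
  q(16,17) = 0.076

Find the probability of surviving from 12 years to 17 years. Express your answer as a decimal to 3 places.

0.629

P(survive 12→17) = (1 − 0.093) × (1 − 0.112) × (1 − 0.080) × (1 − 0.081) × (1 − 0.076).
= 0.907 × 0.888 × 0.920 × 0.919 × 0.924 = 0.629210.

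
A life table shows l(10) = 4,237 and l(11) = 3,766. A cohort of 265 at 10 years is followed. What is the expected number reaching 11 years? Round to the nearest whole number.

236

The relevant probability is 3,766/4,237 = 0.888836.
Expected number = 265 × 0.888836 = 236.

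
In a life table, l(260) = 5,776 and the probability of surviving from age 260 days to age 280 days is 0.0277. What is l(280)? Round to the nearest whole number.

160

l(280) = l(260) × p = 5,776 × 0.0277 = 160.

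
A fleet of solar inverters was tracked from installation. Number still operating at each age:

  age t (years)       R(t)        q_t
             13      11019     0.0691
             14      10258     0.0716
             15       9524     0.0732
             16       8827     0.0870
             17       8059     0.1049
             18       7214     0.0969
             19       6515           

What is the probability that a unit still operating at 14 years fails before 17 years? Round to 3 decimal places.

P(fail before 17 | operational at 14) = 1 − R(17)/R(14) = 1 − 8059/10258 = (2199)/10258 = 0.214369.

0.214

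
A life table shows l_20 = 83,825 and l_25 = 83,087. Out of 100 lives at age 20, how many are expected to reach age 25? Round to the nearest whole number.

99

The relevant probability is 83,087/83,825 = 0.991196.
Expected number = 100 × 0.991196 = 99.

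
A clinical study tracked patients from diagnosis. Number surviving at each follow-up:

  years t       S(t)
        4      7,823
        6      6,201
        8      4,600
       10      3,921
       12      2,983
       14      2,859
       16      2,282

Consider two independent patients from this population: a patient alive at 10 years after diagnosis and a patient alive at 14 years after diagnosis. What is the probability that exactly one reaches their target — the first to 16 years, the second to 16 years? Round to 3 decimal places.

p₁ = S(16)/S(10) = 2,282/3,921 = 0.581994; p₂ = S(16)/S(14) = 2,282/2,859 = 0.798181.
P(exactly one) = p₁(1−p₂) + (1−p₁)p₂ = 0.117457 + 0.333644 = 0.451102.

0.451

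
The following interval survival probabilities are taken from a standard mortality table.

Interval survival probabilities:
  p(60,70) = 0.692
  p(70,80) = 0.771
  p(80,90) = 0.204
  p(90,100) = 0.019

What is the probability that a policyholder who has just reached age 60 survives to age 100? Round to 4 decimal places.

The overall survival probability is 0.692 × 0.771 × 0.204 × 0.019.
= 0.002068.

0.0021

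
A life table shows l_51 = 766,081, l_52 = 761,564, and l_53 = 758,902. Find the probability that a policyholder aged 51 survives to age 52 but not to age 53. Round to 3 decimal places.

0.003

This is the probability of reaching 52 but not 53, conditional on being alive at 51: (l_52 − l_53) / l_51.
= (761,564 − 758,902) / 766,081 = 2,662 / 766,081 = 0.003475.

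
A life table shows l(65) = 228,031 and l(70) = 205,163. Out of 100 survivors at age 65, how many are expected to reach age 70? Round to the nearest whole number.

90

The relevant probability is 205,163/228,031 = 0.899715.
Expected number = 100 × 0.899715 = 90.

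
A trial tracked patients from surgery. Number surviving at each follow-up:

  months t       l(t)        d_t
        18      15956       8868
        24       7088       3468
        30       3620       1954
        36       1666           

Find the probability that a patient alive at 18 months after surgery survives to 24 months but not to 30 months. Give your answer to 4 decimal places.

0.2173

This is the probability of reaching 24 but not 30, conditional on being alive at 18: (l(24) − l(30)) / l(18).
= (7088 − 3620) / 15956 = 3468 / 15956 = 0.217348.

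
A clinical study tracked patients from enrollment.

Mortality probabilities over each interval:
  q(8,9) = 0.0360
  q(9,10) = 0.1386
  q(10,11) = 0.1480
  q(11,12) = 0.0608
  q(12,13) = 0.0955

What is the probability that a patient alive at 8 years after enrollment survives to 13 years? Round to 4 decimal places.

0.6010

Survival from 8 to 13 is the product of surviving each interval: (1 − 0.0360) × (1 − 0.1386) × (1 − 0.1480) × (1 − 0.0608) × (1 − 0.0955).
= 0.9640 × 0.8614 × 0.8520 × 0.9392 × 0.9045 = 0.601019.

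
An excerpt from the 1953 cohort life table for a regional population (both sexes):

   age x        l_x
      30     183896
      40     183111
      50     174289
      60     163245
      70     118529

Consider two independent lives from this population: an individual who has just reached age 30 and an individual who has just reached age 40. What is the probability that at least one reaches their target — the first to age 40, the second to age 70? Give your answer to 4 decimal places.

p₁ = l_40/l_30 = 183111/183896 = 0.995731; p₂ = l_70/l_40 = 118529/183111 = 0.647307.
P(at least one) = 1 − (1−p₁)(1−p₂) = 1 − 0.004269 × 0.352693 = 0.998494.

0.9985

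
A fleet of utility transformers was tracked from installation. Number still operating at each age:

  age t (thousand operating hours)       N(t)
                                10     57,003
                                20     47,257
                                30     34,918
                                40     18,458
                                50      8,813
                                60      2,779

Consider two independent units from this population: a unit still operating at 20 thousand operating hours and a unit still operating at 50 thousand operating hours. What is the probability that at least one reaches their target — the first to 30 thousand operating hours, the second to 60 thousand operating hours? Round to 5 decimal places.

p₁ = N(30)/N(20) = 34,918/47,257 = 0.738896; p₂ = N(60)/N(50) = 2,779/8,813 = 0.315330.
P(at least one) = 1 − (1−p₁)(1−p₂) = 1 − 0.261104 × 0.684670 = 0.821230.

0.82123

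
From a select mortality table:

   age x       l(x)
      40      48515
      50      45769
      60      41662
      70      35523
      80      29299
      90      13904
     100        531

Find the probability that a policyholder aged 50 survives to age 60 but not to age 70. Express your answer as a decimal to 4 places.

This is the probability of reaching 60 but not 70, conditional on being alive at 50: (l(60) − l(70)) / l(50).
= (41662 − 35523) / 45769 = 6139 / 45769 = 0.134130.

0.1341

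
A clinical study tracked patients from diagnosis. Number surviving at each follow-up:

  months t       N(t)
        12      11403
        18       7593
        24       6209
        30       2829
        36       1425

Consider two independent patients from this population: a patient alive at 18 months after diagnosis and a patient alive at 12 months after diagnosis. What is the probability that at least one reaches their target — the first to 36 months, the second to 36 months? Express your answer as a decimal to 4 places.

0.2892

p₁ = N(36)/N(18) = 1425/7593 = 0.187673; p₂ = N(36)/N(12) = 1425/11403 = 0.124967.
P(at least one) = 1 − (1−p₁)(1−p₂) = 1 − 0.812327 × 0.875033 = 0.289187.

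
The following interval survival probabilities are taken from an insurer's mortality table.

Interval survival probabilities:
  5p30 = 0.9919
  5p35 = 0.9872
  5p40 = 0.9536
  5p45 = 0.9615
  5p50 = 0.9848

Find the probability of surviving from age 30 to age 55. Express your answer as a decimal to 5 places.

25p30 = 0.9919 × 0.9872 × 0.9536 × 0.9615 × 0.9848.
= 0.884172.

0.88417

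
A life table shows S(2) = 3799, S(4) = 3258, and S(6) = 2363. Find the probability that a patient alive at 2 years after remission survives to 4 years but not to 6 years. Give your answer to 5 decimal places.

This is the probability of reaching 4 but not 6, conditional on being alive at 2: (S(4) − S(6)) / S(2).
= (3258 − 2363) / 3799 = 895 / 3799 = 0.235588.

0.23559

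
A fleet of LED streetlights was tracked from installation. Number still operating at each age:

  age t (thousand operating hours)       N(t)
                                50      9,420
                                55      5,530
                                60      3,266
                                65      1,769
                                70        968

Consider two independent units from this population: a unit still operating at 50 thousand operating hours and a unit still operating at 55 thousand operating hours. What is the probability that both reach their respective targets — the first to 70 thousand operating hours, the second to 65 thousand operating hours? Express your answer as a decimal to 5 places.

p₁ = N(70)/N(50) = 968/9,420 = 0.102760; p₂ = N(65)/N(55) = 1,769/5,530 = 0.319892.
P(both) = p₁ × p₂ = 0.102760 × 0.319892 = 0.032872.

0.03287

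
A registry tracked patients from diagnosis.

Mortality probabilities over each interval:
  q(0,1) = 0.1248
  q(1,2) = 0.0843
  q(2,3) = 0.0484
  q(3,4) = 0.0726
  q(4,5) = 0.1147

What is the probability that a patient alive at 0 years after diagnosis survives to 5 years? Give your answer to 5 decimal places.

0.62614

Survival from 0 to 5 is the product of surviving each interval: (1 − 0.1248) × (1 − 0.0843) × (1 − 0.0484) × (1 − 0.0726) × (1 − 0.1147).
= 0.8752 × 0.9157 × 0.9516 × 0.9274 × 0.8853 = 0.626142.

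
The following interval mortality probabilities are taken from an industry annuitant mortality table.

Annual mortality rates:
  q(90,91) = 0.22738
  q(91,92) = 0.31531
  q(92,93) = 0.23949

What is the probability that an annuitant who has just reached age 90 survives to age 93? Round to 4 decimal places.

0.4023

P(survive 90→93) = (1 − 0.22738) × (1 − 0.31531) × (1 − 0.23949).
= 0.77262 × 0.68469 × 0.76051 = 0.402314.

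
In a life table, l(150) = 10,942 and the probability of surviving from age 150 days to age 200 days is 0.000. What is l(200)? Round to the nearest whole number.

0

l(200) = l(150) × p = 10,942 × 0.000 = 0.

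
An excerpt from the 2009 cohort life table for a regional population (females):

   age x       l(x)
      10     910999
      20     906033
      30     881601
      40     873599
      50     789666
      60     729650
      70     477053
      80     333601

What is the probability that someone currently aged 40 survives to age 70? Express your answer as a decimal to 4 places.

The conditional survival probability is l(70)/l(40) = 477053/873599 = 0.546078.

0.5461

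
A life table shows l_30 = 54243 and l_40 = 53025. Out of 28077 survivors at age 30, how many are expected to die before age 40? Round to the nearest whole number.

630

The relevant probability is 1 − 53025/54243 = 0.022455.
Expected number = 28077 × 0.022455 = 630.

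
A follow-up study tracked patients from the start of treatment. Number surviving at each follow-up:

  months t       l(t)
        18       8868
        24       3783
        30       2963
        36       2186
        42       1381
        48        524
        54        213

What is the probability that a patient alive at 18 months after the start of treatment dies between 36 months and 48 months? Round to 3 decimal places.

0.187

This is the probability of reaching 36 but not 48, conditional on being alive at 18: (l(36) − l(48)) / l(18).
= (2186 − 524) / 8868 = 1662 / 8868 = 0.187415.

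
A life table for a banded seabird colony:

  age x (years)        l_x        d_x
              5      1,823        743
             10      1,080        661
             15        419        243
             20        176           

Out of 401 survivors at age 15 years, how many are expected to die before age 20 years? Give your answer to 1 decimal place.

232.6

The relevant probability is 1 − 176/419 = 0.579952.
Expected number = 401 × 0.579952 = 232.6.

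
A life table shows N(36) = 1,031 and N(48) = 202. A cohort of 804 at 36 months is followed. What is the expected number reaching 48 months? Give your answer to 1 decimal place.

The relevant probability is 202/1,031 = 0.195926.
Expected number = 804 × 0.195926 = 157.5.

157.5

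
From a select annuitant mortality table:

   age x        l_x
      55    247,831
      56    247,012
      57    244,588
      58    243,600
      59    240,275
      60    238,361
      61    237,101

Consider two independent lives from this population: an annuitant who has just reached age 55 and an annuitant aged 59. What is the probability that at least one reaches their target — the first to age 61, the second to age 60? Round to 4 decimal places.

0.9997

p₁ = l_61/l_55 = 237,101/247,831 = 0.956704; p₂ = l_60/l_59 = 238,361/240,275 = 0.992034.
P(at least one) = 1 − (1−p₁)(1−p₂) = 1 − 0.043296 × 0.007966 = 0.999655.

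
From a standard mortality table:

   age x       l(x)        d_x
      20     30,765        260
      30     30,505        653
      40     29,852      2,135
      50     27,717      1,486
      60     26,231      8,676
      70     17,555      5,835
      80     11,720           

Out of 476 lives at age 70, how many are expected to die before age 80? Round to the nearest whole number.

158

The relevant probability is 1 − 11,720/17,555 = 0.332384.
Expected number = 476 × 0.332384 = 158.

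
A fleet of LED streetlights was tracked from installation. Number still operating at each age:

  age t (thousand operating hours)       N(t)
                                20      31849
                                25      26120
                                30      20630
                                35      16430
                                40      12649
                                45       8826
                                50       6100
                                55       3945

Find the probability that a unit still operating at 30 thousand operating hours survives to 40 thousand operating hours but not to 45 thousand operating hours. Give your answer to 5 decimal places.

0.18531

This is the probability of reaching 40 but not 45, conditional on being operational at 30: (N(40) − N(45)) / N(30).
= (12649 − 8826) / 20630 = 3823 / 20630 = 0.185313.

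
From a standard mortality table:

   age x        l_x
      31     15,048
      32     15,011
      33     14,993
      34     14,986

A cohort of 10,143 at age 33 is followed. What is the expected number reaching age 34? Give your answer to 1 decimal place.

The relevant probability is 14,986/14,993 = 0.999533.
Expected number = 10,143 × 0.999533 = 10138.3.

10138.3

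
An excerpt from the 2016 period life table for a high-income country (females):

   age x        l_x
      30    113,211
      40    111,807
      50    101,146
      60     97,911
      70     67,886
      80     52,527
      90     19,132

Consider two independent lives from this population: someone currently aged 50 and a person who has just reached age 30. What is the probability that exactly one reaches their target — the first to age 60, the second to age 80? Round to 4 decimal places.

0.5337

p₁ = l_60/l_50 = 97,911/101,146 = 0.968017; p₂ = l_80/l_30 = 52,527/113,211 = 0.463974.
P(exactly one) = p₁(1−p₂) + (1−p₁)p₂ = 0.518882 + 0.014839 = 0.533722.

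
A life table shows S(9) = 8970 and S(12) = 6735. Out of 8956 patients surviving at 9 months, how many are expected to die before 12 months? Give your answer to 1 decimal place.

2231.5

The relevant probability is 1 − 6735/8970 = 0.249164.
Expected number = 8956 × 0.249164 = 2231.5.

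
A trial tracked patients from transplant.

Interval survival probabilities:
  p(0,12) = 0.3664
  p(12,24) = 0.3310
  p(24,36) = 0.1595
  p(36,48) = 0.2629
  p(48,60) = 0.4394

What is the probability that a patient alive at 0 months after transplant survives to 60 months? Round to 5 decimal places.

P(survive 0→60) = 0.3664 × 0.3310 × 0.1595 × 0.2629 × 0.4394.
= 0.002235.

0.00223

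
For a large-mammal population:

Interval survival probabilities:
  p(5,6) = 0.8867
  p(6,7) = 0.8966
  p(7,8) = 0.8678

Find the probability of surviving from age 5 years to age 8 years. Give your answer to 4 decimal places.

P(survive 5→8) = 0.8867 × 0.8966 × 0.8678.
= 0.689914.

0.6899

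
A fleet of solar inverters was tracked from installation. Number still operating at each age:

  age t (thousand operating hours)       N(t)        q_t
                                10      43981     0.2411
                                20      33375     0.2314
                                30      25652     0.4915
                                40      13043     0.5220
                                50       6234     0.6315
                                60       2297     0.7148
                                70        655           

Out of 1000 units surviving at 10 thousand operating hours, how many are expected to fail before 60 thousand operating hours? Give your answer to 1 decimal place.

The relevant probability is 1 − 2297/43981 = 0.947773.
Expected number = 1000 × 0.947773 = 947.8.

947.8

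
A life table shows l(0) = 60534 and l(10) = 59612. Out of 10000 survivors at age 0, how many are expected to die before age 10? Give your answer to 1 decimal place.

The relevant probability is 1 − 59612/60534 = 0.015231.
Expected number = 10000 × 0.015231 = 152.3.

152.3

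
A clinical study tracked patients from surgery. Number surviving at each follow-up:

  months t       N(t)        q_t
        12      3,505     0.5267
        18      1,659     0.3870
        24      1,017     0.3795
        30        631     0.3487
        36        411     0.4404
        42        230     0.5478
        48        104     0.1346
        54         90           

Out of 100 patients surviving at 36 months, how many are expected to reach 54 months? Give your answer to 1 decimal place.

The relevant probability is 90/411 = 0.218978.
Expected number = 100 × 0.218978 = 21.9.

21.9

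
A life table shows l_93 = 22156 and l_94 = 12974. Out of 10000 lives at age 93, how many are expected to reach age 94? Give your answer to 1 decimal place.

5855.8

The relevant probability is 12974/22156 = 0.585575.
Expected number = 10000 × 0.585575 = 5855.8.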